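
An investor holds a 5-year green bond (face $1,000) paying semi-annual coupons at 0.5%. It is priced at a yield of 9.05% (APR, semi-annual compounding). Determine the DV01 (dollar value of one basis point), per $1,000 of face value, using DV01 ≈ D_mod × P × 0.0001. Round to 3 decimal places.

$0.312

Periodic yield y = 0.04525.
  t   CF        PV=CF/(1+0.04525)^t    t·PV
  1         2.50         2.3918         2.3918
  2         2.50         2.2882         4.5765
  3         2.50         2.1892         6.5675
  4         2.50         2.0944         8.3776
  5         2.50         2.0037        10.0186
  6         2.50         1.9170        11.5019
  7         2.50         1.8340        12.8380
  8         2.50         1.7546        14.0368
  9         2.50         1.6786        15.1078
  10    1,002.50       643.9952     6,439.9518
  Σ                    662.1467     6,525.3683
P = 662.1467; D_Mac = 9.85487 half-year periods = 4.92743 yrs; D_mod = 4.71412 yrs.
DV01 ≈ 4.71412 × 662.1467 × 0.0001 = 0.312144.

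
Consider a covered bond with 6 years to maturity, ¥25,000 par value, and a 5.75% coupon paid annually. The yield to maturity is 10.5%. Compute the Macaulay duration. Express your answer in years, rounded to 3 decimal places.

5.135 years

Periodic yield y = 0.105. Discount each cash flow and weight by its year:
  t   CF        PV=CF/(1+0.105)^t    t·PV
  1     1,437.50     1,300.9050     1,300.9050
  2     1,437.50     1,177.2896     2,354.5791
  3     1,437.50     1,065.4204     3,196.2613
  4     1,437.50       964.1814     3,856.7255
  5     1,437.50       872.5623     4,362.8117
  6    26,437.50    14,522.6783    87,136.0697
  Σ                 19,903.0370   102,207.3523
Price P = Σ PV = 19,903.0370.
Macaulay duration = Σ(t·PV) / P = 102,207.3523 / 19,903.0370 = 5.13526 years.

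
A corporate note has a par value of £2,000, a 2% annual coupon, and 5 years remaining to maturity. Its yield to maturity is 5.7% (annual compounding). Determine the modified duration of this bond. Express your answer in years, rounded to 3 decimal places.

4.529 years

Periodic yield y = 0.057. First find Macaulay duration:
  t   CF        PV=CF/(1+0.057)^t    t·PV
  1        40.00        37.8430        37.8430
  2        40.00        35.8022        71.6044
  3        40.00        33.8715       101.6146
  4        40.00        32.0450       128.1799
  5     2,040.00     1,546.1628     7,730.8142
  Σ                  1,685.7245     8,070.0562
P = 1,685.7245; Macaulay duration = 8,070.0562 / 1,685.7245 = 4.78729 years.
Modified duration = D_Mac / (1 + y) = 4.78729 / 1.057 = 4.52913 years.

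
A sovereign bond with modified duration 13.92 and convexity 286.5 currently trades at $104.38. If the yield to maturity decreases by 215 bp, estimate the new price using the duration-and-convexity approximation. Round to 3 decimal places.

$142.531

Duration effect: -D_mod·Δy = -13.92 × (-0.0215) = +0.299280
Convexity effect: ½·C·(Δy)² = 0.5 × 286.5 × (-0.0215)² = +0.0662173125
ΔP/P ≈ +0.299280 + 0.0662173125 = +0.3654973125
New price ≈ 104.38 × (1 + 0.3654973125) = 142.53060947875.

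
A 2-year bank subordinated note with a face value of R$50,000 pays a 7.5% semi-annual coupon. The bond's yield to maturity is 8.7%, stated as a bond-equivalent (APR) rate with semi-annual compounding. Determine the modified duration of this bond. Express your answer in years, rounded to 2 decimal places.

Periodic yield y = 0.0435. First find Macaulay duration:
  t   CF        PV=CF/(1+0.0435)^t    t·PV
  1     1,875.00     1,796.8376     1,796.8376
  2     1,875.00     1,721.9335     3,443.8669
  3     1,875.00     1,650.1519     4,950.4556
  4    51,875.00    43,751.0314   175,004.1258
  Σ                 48,919.9543   185,195.2858
P = 48,919.9543; Macaulay duration = 185,195.2858 / 48,919.9543 = 3.78568 half-year periods = 1.89284 years.
Modified duration = D_Mac / (1 + y) = 1.89284 / 1.0435 = 1.81393 years.

1.81 years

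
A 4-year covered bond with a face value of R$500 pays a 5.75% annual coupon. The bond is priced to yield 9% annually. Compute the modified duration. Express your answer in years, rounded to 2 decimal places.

Periodic yield y = 0.09. First find Macaulay duration:
  t   CF        PV=CF/(1+0.09)^t    t·PV
  1        28.75        26.3761        26.3761
  2        28.75        24.1983        48.3966
  3        28.75        22.2003        66.6008
  4       528.75       374.5798     1,498.3193
  Σ                    447.3546     1,639.6929
P = 447.3546; Macaulay duration = 1,639.6929 / 447.3546 = 3.66531 years.
Modified duration = D_Mac / (1 + y) = 3.66531 / 1.09 = 3.36267 years.

3.36 years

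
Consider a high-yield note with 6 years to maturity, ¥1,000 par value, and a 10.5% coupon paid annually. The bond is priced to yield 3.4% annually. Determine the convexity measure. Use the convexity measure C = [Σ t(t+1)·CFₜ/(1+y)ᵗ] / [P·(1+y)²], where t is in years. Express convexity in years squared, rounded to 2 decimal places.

30.11

With y = 0.034:
  t   CF        PV=CF/(1+0.034)^t    t·PV        t(t+1)·PV
  1       105.00       101.5474       101.5474         203.0948
  2       105.00        98.2083       196.4166         589.2498
  3       105.00        94.9790       284.9371       1,139.7482
  4       105.00        91.8559       367.4237       1,837.1184
  5       105.00        88.8355       444.1776       2,665.0653
  6     1,105.00       904.1470     5,424.8820      37,974.1740
  Σ                  1,379.5731     6,819.3843      44,408.4505
P = 1,379.5731.
Convexity = Σ t(t+1)·PV / [P·(1+y)²] = 44,408.4505 / (1,379.5731 × 1.069156) = 30.10785.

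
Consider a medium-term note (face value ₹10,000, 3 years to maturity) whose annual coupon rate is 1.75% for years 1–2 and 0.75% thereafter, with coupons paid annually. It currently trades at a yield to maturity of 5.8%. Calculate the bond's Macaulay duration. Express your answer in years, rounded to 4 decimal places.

2.9448 years

Periodic yield y = 0.058. Discount each cash flow and weight by its year:
  t   CF        PV=CF/(1+0.058)^t    t·PV
  1       175.00       165.4064       165.4064
  2       175.00       156.3388       312.6776
  3    10,075.00     8,507.2276    25,521.6828
  Σ                  8,828.9728    25,999.7668
Price P = Σ PV = 8,828.9728.
Macaulay duration = Σ(t·PV) / P = 25,999.7668 / 8,828.9728 = 2.94482 years.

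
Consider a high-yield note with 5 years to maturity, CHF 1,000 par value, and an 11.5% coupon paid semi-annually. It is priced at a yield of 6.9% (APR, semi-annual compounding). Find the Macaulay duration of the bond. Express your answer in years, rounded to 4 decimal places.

4.0387 years

Periodic yield y = 0.0345. Discount each cash flow and weight by its period:
  t   CF        PV=CF/(1+0.0345)^t    t·PV
  1        57.50        55.5824        55.5824
  2        57.50        53.7288       107.4575
  3        57.50        51.9369       155.8108
  4        57.50        50.2049       200.8195
  5        57.50        48.5306       242.6528
  6        57.50        46.9121       281.4726
  7        57.50        45.3476       317.4333
  8        57.50        43.8353       350.6823
  9        57.50        42.3734       381.3607
  10    1,057.50       753.3129     7,533.1294
  Σ                  1,191.7649     9,626.4013
Price P = Σ PV = 1,191.7649.
Macaulay duration = Σ(t·PV) / P = 9,626.4013 / 1,191.7649 = 8.07743 half-year periods.
In years: 8.07743 / 2 = 4.03872 years.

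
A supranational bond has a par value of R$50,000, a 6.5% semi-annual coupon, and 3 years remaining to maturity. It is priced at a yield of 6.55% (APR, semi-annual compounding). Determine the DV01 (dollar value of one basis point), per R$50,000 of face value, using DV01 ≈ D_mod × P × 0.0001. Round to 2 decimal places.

R$13.41

Periodic yield y = 0.03275.
  t   CF        PV=CF/(1+0.03275)^t    t·PV
  1     1,625.00     1,573.4689     1,573.4689
  2     1,625.00     1,523.5719     3,047.1438
  3     1,625.00     1,475.2572     4,425.7717
  4     1,625.00     1,428.4747     5,713.8988
  5     1,625.00     1,383.1757     6,915.8784
  6    51,625.00    42,548.9496   255,293.6974
  Σ                 49,932.8980   276,969.8590
P = 49,932.8980; D_Mac = 5.54684 half-year periods = 2.77342 yrs; D_mod = 2.68547 yrs.
DV01 ≈ 2.68547 × 49,932.8980 × 0.0001 = 13.409337.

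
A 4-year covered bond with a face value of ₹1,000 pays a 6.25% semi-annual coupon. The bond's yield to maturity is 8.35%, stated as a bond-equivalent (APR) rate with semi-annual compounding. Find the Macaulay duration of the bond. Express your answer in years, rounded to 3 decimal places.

Periodic yield y = 0.04175. Discount each cash flow and weight by its period:
  t   CF        PV=CF/(1+0.04175)^t    t·PV
  1        31.25        29.9976        29.9976
  2        31.25        28.7954        57.5908
  3        31.25        27.6414        82.9241
  4        31.25        26.5336       106.1344
  5        31.25        25.4702       127.3510
  6        31.25        24.4494       146.6967
  7        31.25        23.4696       164.2871
  8     1,031.25       743.4571     5,947.6565
  Σ                    929.8142     6,662.6381
Price P = Σ PV = 929.8142.
Macaulay duration = Σ(t·PV) / P = 6,662.6381 / 929.8142 = 7.16556 half-year periods.
In years: 7.16556 / 2 = 3.58278 years.

3.583 years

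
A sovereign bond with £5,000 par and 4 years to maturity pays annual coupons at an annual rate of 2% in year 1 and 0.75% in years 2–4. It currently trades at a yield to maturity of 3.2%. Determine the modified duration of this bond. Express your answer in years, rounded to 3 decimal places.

3.793 years

Periodic yield y = 0.032. First find Macaulay duration:
  t   CF        PV=CF/(1+0.032)^t    t·PV
  1       100.00        96.8992        96.8992
  2        37.50        35.2105        70.4209
  3        37.50        34.1187       102.3560
  4     5,037.50     4,441.1585    17,764.6339
  Σ                  4,607.3868    18,034.3101
P = 4,607.3868; Macaulay duration = 18,034.3101 / 4,607.3868 = 3.91422 years.
Modified duration = D_Mac / (1 + y) = 3.91422 / 1.032 = 3.79285 years.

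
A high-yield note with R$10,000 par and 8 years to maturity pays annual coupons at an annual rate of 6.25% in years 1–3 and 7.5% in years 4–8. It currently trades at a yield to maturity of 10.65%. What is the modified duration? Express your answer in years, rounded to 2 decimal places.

Periodic yield y = 0.1065. First find Macaulay duration:
  t   CF        PV=CF/(1+0.1065)^t    t·PV
  1       625.00       564.8441       564.8441
  2       625.00       510.4782     1,020.9564
  3       625.00       461.3449     1,384.0348
  4       750.00       500.3289     2,001.3156
  5       750.00       452.1725     2,260.8626
  6       750.00       408.6512     2,451.9071
  7       750.00       369.3187     2,585.2311
  8    10,750.00     4,784.0655    38,272.5241
  Σ                  8,051.2041    50,541.6758
P = 8,051.2041; Macaulay duration = 50,541.6758 / 8,051.2041 = 6.27753 years.
Modified duration = D_Mac / (1 + y) = 6.27753 / 1.1065 = 5.67332 years.

5.67 years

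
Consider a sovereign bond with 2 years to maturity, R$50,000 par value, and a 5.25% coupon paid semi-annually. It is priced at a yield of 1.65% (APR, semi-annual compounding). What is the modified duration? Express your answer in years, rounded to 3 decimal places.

1.912 years

Periodic yield y = 0.00825. First find Macaulay duration:
  t   CF        PV=CF/(1+0.00825)^t    t·PV
  1     1,312.50     1,301.7605     1,301.7605
  2     1,312.50     1,291.1088     2,582.2177
  3     1,312.50     1,280.5443     3,841.6330
  4    51,312.50    49,653.5440   198,614.1761
  Σ                 53,526.9577   206,339.7872
P = 53,526.9577; Macaulay duration = 206,339.7872 / 53,526.9577 = 3.85488 half-year periods = 1.92744 years.
Modified duration = D_Mac / (1 + y) = 1.92744 / 1.00825 = 1.91167 years.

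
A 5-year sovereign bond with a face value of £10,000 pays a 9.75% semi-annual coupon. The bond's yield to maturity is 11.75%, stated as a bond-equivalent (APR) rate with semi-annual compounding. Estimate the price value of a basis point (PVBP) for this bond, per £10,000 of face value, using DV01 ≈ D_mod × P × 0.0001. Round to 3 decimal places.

Periodic yield y = 0.05875.
  t   CF        PV=CF/(1+0.05875)^t    t·PV
  1       487.50       460.4486       460.4486
  2       487.50       434.8984       869.7967
  3       487.50       410.7659     1,232.2976
  4       487.50       387.9725     1,551.8899
  5       487.50       366.4439     1,832.2195
  6       487.50       346.1099     2,076.6597
  7       487.50       326.9043     2,288.3302
  8       487.50       308.7644     2,470.1153
  9       487.50       291.6311     2,624.6797
  10   10,487.50     5,925.6738    59,256.7380
  Σ                  9,259.6128    74,663.1754
P = 9,259.6128; D_Mac = 8.06332 half-year periods = 4.03166 yrs; D_mod = 3.80794 yrs.
DV01 ≈ 3.80794 × 9,259.6128 × 0.0001 = 3.526006.

£3.526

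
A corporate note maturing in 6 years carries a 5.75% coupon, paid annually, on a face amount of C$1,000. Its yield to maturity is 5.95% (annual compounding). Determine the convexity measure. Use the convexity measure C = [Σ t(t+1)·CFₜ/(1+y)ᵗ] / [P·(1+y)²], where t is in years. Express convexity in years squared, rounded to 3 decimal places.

With y = 0.0595:
  t   CF        PV=CF/(1+0.0595)^t    t·PV        t(t+1)·PV
  1        57.50        54.2709        54.2709         108.5418
  2        57.50        51.2231       102.4462         307.3386
  3        57.50        48.3465       145.0395         580.1579
  4        57.50        45.6314       182.5257         912.6284
  5        57.50        43.0688       215.3441       1,292.0648
  6     1,057.50       747.6092     4,485.6549      31,399.5844
  Σ                    990.1499     5,185.2813      34,600.3160
P = 990.1499.
Convexity = Σ t(t+1)·PV / [P·(1+y)²] = 34,600.3160 / (990.1499 × 1.122540) = 31.12986.

31.130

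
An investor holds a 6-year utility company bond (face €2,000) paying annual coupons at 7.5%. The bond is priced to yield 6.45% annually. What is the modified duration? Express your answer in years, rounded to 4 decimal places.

4.7647 years

Periodic yield y = 0.0645. First find Macaulay duration:
  t   CF        PV=CF/(1+0.0645)^t    t·PV
  1       150.00       140.9112       140.9112
  2       150.00       132.3732       264.7463
  3       150.00       124.3524       373.0573
  4       150.00       116.8177       467.2707
  5       150.00       109.7395       548.6974
  6     2,150.00     1,477.6258     8,865.7548
  Σ                  2,101.8198    10,660.4378
P = 2,101.8198; Macaulay duration = 10,660.4378 / 2,101.8198 = 5.07200 years.
Modified duration = D_Mac / (1 + y) = 5.07200 / 1.0645 = 4.76468 years.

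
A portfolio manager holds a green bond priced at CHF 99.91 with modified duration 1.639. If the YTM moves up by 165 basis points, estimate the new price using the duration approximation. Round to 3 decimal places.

Duration approximation: ΔP/P ≈ -D_mod · Δy = -1.639 × (+0.0165) = -0.0270435.
New price ≈ 99.91 × (1 - 0.0270435) = 97.208083915.

CHF 97.208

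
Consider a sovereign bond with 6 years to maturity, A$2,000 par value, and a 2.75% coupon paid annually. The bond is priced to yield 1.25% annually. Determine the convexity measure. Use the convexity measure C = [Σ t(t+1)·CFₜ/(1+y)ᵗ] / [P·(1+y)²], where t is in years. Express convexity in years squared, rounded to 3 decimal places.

37.617

With y = 0.0125:
  t   CF        PV=CF/(1+0.0125)^t    t·PV        t(t+1)·PV
  1        55.00        54.3210        54.3210         108.6420
  2        55.00        53.6504       107.3007         321.9021
  3        55.00        52.9880       158.9640         635.8561
  4        55.00        52.3338       209.3353       1,046.6767
  5        55.00        51.6877       258.4387       1,550.6322
  6     2,055.00     1,907.3994    11,444.3962      80,110.7735
  Σ                  2,172.3803    12,232.7560      83,774.4826
P = 2,172.3803.
Convexity = Σ t(t+1)·PV / [P·(1+y)²] = 83,774.4826 / (2,172.3803 × 1.025156) = 37.61715.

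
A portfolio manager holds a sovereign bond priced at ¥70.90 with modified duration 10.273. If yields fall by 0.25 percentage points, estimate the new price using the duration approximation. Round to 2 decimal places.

¥72.72

Duration approximation: ΔP/P ≈ -D_mod · Δy = -10.273 × (-0.0025) = +0.0256825.
New price ≈ 70.90 × (1 + 0.0256825) = 72.72088925.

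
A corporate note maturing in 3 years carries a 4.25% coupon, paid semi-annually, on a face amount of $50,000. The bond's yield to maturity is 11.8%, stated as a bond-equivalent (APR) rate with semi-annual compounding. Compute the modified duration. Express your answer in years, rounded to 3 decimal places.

2.671 years

Periodic yield y = 0.059. First find Macaulay duration:
  t   CF        PV=CF/(1+0.059)^t    t·PV
  1     1,062.50     1,003.3050     1,003.3050
  2     1,062.50       947.4079     1,894.8159
  3     1,062.50       894.6251     2,683.8752
  4     1,062.50       844.7829     3,379.1315
  5     1,062.50       797.7175     3,988.5877
  6    51,062.50    36,201.4789   217,208.8737
  Σ                 40,689.3173   230,158.5889
P = 40,689.3173; Macaulay duration = 230,158.5889 / 40,689.3173 = 5.65649 half-year periods = 2.82824 years.
Modified duration = D_Mac / (1 + y) = 2.82824 / 1.059 = 2.67067 years.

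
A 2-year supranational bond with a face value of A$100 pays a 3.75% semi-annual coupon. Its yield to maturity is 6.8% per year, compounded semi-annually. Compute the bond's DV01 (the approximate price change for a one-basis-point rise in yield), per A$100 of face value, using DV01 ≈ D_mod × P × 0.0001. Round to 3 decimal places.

A$0.018

Periodic yield y = 0.034.
  t   CF        PV=CF/(1+0.034)^t    t·PV
  1        1.875         1.8133         1.8133
  2        1.875         1.7537         3.5074
  3        1.875         1.6961         5.0882
  4      101.875        89.1221       356.4884
  Σ                     94.3852       366.8974
P = 94.3852; D_Mac = 3.88723 half-year periods = 1.94362 yrs; D_mod = 1.87971 yrs.
DV01 ≈ 1.87971 × 94.3852 × 0.0001 = 0.017742.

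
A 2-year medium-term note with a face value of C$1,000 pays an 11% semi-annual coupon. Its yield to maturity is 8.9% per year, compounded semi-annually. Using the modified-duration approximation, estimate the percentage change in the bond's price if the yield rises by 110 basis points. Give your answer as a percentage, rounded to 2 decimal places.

-1.95%

Periodic yield y = 0.0445. Modified duration first:
  t   CF        PV=CF/(1+0.0445)^t    t·PV
  1        55.00        52.6568        52.6568
  2        55.00        50.4134       100.8268
  3        55.00        48.2656       144.7967
  4     1,055.00       886.3774     3,545.5097
  Σ                  1,037.7131     3,843.7899
P = 1,037.7131; D_Mac = 3.70410 half-year periods = 1.85205 yrs; D_mod = 1.85205/(1+0.0445) = 1.77314 yrs.
ΔP/P ≈ -D_mod · Δy = -1.77314 × (+0.011) = -0.019505 = -1.9505%.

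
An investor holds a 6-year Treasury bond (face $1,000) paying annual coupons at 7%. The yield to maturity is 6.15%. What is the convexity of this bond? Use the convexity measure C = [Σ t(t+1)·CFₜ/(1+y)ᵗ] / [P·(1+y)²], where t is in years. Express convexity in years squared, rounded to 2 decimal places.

30.06

With y = 0.0615:
  t   CF        PV=CF/(1+0.0615)^t    t·PV        t(t+1)·PV
  1        70.00        65.9444        65.9444         131.8888
  2        70.00        62.1238       124.2476         372.7428
  3        70.00        58.5245       175.5736         702.2945
  4        70.00        55.1338       220.5353       1,102.6763
  5        70.00        51.9395       259.6977       1,558.1860
  6     1,070.00       747.9349     4,487.6093      31,413.2649
  Σ                  1,041.6010     5,333.6079      35,281.0535
P = 1,041.6010.
Convexity = Σ t(t+1)·PV / [P·(1+y)²] = 35,281.0535 / (1,041.6010 × 1.126782) = 30.06077.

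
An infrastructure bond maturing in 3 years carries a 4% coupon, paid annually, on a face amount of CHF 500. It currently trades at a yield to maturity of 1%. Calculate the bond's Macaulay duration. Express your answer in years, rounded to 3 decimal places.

Periodic yield y = 0.01. Discount each cash flow and weight by its year:
  t   CF        PV=CF/(1+0.01)^t    t·PV
  1        20.00        19.8020        19.8020
  2        20.00        19.6059        39.2118
  3       520.00       504.7069     1,514.1206
  Σ                    544.1148     1,573.1345
Price P = Σ PV = 544.1148.
Macaulay duration = Σ(t·PV) / P = 1,573.1345 / 544.1148 = 2.89118 years.

2.891 years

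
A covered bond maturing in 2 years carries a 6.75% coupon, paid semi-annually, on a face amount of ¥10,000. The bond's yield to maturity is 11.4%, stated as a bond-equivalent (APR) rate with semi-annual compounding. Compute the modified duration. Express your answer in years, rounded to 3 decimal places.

Periodic yield y = 0.057. First find Macaulay duration:
  t   CF        PV=CF/(1+0.057)^t    t·PV
  1       337.50       319.2999       319.2999
  2       337.50       302.0813       604.1625
  3       337.50       285.7912       857.3735
  4    10,337.50     8,281.6252    33,126.5009
  Σ                  9,188.7976    34,907.3369
P = 9,188.7976; Macaulay duration = 34,907.3369 / 9,188.7976 = 3.79890 half-year periods = 1.89945 years.
Modified duration = D_Mac / (1 + y) = 1.89945 / 1.057 = 1.79702 years.

1.797 years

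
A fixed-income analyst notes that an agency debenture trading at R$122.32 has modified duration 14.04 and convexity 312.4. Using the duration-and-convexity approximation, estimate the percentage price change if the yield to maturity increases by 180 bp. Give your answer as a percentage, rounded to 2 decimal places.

-20.21%

Duration effect: -D_mod·Δy = -14.04 × (+0.018) = -0.252720
Convexity effect: ½·C·(Δy)² = 0.5 × 312.4 × (0.018)² = +0.0506088
ΔP/P ≈ -0.252720 + 0.0506088 = -0.2021112
= -20.21112%.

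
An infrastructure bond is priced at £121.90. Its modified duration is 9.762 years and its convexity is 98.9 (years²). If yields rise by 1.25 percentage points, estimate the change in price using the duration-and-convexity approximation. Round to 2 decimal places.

Duration effect: -D_mod·Δy = -9.762 × (+0.0125) = -0.122025
Convexity effect: ½·C·(Δy)² = 0.5 × 98.9 × (0.0125)² = +0.0077265625
ΔP/P ≈ -0.122025 + 0.0077265625 = -0.1142984375
ΔP ≈ 121.90 × (-0.1142984375) = -13.93297953125.

-£13.93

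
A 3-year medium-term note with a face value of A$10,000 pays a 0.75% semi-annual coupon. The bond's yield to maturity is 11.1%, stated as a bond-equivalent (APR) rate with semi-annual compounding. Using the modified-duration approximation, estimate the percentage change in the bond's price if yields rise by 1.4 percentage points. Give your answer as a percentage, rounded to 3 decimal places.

-3.935%

Periodic yield y = 0.0555. Modified duration first:
  t   CF        PV=CF/(1+0.0555)^t    t·PV
  1        37.50        35.5282        35.5282
  2        37.50        33.6601        67.3201
  3        37.50        31.8901        95.6704
  4        37.50        30.2133       120.8532
  5        37.50        28.6246       143.1232
  6    10,037.50     7,258.9889    43,553.9334
  Σ                  7,418.9052    44,016.4286
P = 7,418.9052; D_Mac = 5.93301 half-year periods = 2.96650 yrs; D_mod = 2.96650/(1+0.0555) = 2.81052 yrs.
ΔP/P ≈ -D_mod · Δy = -2.81052 × (+0.014) = -0.039347 = -3.9347%.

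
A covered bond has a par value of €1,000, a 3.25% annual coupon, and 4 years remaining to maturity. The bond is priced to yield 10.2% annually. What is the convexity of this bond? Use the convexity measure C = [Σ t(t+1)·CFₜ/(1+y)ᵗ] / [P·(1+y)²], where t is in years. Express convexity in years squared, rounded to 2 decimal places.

15.31

With y = 0.102:
  t   CF        PV=CF/(1+0.102)^t    t·PV        t(t+1)·PV
  1        32.50        29.4918        29.4918          58.9837
  2        32.50        26.7621        53.5242         160.5726
  3        32.50        24.2850        72.8551         291.4203
  4     1,032.50       700.1058     2,800.4232      14,002.1162
  Σ                    780.6448     2,956.2944      14,513.0928
P = 780.6448.
Convexity = Σ t(t+1)·PV / [P·(1+y)²] = 14,513.0928 / (780.6448 × 1.214404) = 15.30888.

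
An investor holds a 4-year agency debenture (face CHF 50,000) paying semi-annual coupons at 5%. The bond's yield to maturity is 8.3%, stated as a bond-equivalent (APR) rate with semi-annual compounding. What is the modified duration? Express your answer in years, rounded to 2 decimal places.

Periodic yield y = 0.0415. First find Macaulay duration:
  t   CF        PV=CF/(1+0.0415)^t    t·PV
  1     1,250.00     1,200.1920     1,200.1920
  2     1,250.00     1,152.3687     2,304.7375
  3     1,250.00     1,106.4510     3,319.3530
  4     1,250.00     1,062.3629     4,249.4518
  5     1,250.00     1,020.0316     5,100.1582
  6     1,250.00       979.3871     5,876.3224
  7     1,250.00       940.3620     6,582.5343
  8    51,250.00    37,018.5732   296,148.5854
  Σ                 44,479.7286   324,781.3346
P = 44,479.7286; Macaulay duration = 324,781.3346 / 44,479.7286 = 7.30178 half-year periods = 3.65089 years.
Modified duration = D_Mac / (1 + y) = 3.65089 / 1.0415 = 3.50542 years.

3.51 years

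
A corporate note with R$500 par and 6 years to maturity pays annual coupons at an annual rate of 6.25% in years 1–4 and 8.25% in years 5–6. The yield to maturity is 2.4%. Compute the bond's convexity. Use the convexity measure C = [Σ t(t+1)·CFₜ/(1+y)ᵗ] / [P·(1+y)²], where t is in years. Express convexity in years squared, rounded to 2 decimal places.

33.59

With y = 0.024:
  t   CF        PV=CF/(1+0.024)^t    t·PV        t(t+1)·PV
  1        31.25        30.5176        30.5176          61.0352
  2        31.25        29.8023        59.6046         178.8139
  3        31.25        29.1038        87.3115         349.2460
  4        31.25        28.4217       113.6868         568.4342
  5        41.25        36.6374       183.1868       1,099.1208
  6       541.25       469.4595     2,816.7572      19,717.3007
  Σ                    623.9423     3,291.0646      21,973.9507
P = 623.9423.
Convexity = Σ t(t+1)·PV / [P·(1+y)²] = 21,973.9507 / (623.9423 × 1.048576) = 33.58642.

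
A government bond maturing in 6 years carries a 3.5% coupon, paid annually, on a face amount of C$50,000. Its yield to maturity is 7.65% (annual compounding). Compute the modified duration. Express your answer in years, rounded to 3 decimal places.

Periodic yield y = 0.0765. First find Macaulay duration:
  t   CF        PV=CF/(1+0.0765)^t    t·PV
  1     1,750.00     1,625.6386     1,625.6386
  2     1,750.00     1,510.1149     3,020.2297
  3     1,750.00     1,402.8006     4,208.4018
  4     1,750.00     1,303.1125     5,212.4500
  5     1,750.00     1,210.5086     6,052.5430
  6    51,750.00    33,252.6414   199,515.8485
  Σ                 40,304.8166   219,635.1117
P = 40,304.8166; Macaulay duration = 219,635.1117 / 40,304.8166 = 5.44935 years.
Modified duration = D_Mac / (1 + y) = 5.44935 / 1.0765 = 5.06210 years.

5.062 years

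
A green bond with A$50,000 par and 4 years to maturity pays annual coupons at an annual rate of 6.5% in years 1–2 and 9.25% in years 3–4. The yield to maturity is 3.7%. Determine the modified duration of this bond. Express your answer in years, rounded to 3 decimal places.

Periodic yield y = 0.037. First find Macaulay duration:
  t   CF        PV=CF/(1+0.037)^t    t·PV
  1     3,250.00     3,134.0405     3,134.0405
  2     3,250.00     3,022.2184     6,044.4368
  3     4,625.00     4,147.3957    12,442.1870
  4    54,625.00    47,236.3601   188,945.4403
  Σ                 57,540.0146   210,566.1046
P = 57,540.0146; Macaulay duration = 210,566.1046 / 57,540.0146 = 3.65947 years.
Modified duration = D_Mac / (1 + y) = 3.65947 / 1.037 = 3.52890 years.

3.529 years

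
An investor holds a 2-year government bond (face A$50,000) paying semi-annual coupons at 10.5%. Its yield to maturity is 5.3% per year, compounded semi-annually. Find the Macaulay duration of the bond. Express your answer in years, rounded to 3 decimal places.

Periodic yield y = 0.0265. Discount each cash flow and weight by its period:
  t   CF        PV=CF/(1+0.0265)^t    t·PV
  1     2,625.00     2,557.2333     2,557.2333
  2     2,625.00     2,491.2161     4,982.4322
  3     2,625.00     2,426.9032     7,280.7095
  4    52,625.00    47,397.5937   189,590.3749
  Σ                 54,872.9463   204,410.7499
Price P = Σ PV = 54,872.9463.
Macaulay duration = Σ(t·PV) / P = 204,410.7499 / 54,872.9463 = 3.72516 half-year periods.
In years: 3.72516 / 2 = 1.86258 years.

1.863 years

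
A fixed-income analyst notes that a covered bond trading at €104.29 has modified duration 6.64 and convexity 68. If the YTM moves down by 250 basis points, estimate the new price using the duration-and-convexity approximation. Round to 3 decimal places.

Duration effect: -D_mod·Δy = -6.64 × (-0.025) = +0.166000
Convexity effect: ½·C·(Δy)² = 0.5 × 68 × (-0.025)² = +0.0212500
ΔP/P ≈ +0.166000 + 0.0212500 = +0.187250
New price ≈ 104.29 × (1 + 0.187250) = 123.8183025.

€123.818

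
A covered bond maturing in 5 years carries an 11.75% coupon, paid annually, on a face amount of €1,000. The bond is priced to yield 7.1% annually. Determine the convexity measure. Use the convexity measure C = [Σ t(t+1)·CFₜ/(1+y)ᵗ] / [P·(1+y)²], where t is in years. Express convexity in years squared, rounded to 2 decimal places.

With y = 0.071:
  t   CF        PV=CF/(1+0.071)^t    t·PV        t(t+1)·PV
  1       117.50       109.7106       109.7106         219.4211
  2       117.50       102.4375       204.8750         614.6249
  3       117.50        95.6466       286.9397       1,147.7590
  4       117.50        89.3059       357.2235       1,786.1173
  5     1,117.50       793.0493     3,965.2464      23,791.4785
  Σ                  1,190.1498     4,923.9952      27,559.4009
P = 1,190.1498.
Convexity = Σ t(t+1)·PV / [P·(1+y)²] = 27,559.4009 / (1,190.1498 × 1.147041) = 20.18781.

20.19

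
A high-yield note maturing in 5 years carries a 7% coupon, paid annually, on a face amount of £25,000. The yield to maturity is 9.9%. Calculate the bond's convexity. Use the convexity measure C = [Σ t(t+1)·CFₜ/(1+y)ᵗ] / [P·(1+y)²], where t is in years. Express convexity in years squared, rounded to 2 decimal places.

With y = 0.099:
  t   CF        PV=CF/(1+0.099)^t    t·PV        t(t+1)·PV
  1     1,750.00     1,592.3567     1,592.3567       3,184.7134
  2     1,750.00     1,448.9142     2,897.8284       8,693.4851
  3     1,750.00     1,318.3933     3,955.1798      15,820.7190
  4     1,750.00     1,199.6299     4,798.5196      23,992.5978
  5    26,750.00    16,685.3501    83,426.7506     500,560.5037
  Σ                 22,244.6441    96,670.6350     552,252.0190
P = 22,244.6441.
Convexity = Σ t(t+1)·PV / [P·(1+y)²] = 552,252.0190 / (22,244.6441 × 1.207801) = 20.55495.

20.55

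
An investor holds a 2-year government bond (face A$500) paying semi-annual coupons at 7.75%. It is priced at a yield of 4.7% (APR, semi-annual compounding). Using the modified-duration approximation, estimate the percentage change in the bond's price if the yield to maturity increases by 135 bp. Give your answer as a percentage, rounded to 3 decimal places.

Periodic yield y = 0.0235. Modified duration first:
  t   CF        PV=CF/(1+0.0235)^t    t·PV
  1       19.375        18.9301        18.9301
  2       19.375        18.4955        36.9910
  3       19.375        18.0708        54.2125
  4      519.375       473.2925     1,893.1701
  Σ                    528.7890     2,003.3038
P = 528.7890; D_Mac = 3.78847 half-year periods = 1.89424 yrs; D_mod = 1.89424/(1+0.0235) = 1.85074 yrs.
ΔP/P ≈ -D_mod · Δy = -1.85074 × (+0.0135) = -0.024985 = -2.4985%.

-2.499%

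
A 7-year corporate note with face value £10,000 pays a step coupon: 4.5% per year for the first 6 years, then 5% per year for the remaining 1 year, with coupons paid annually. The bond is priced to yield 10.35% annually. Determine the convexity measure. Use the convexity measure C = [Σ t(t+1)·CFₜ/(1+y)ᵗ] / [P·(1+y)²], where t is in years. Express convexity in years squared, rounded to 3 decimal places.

With y = 0.1035:
  t   CF        PV=CF/(1+0.1035)^t    t·PV        t(t+1)·PV
  1       450.00       407.7934       407.7934         815.5868
  2       450.00       369.5454       739.0909       2,217.2726
  3       450.00       334.8849     1,004.6546       4,018.6182
  4       450.00       303.4752     1,213.9007       6,069.5034
  5       450.00       275.0115     1,375.0574       8,250.3445
  6       450.00       249.2175     1,495.3048      10,467.1339
  7    10,500.00     5,269.6641    36,887.6490     295,101.1919
  Σ                  7,209.5919    43,123.4507     326,939.6512
P = 7,209.5919.
Convexity = Σ t(t+1)·PV / [P·(1+y)²] = 326,939.6512 / (7,209.5919 × 1.217712) = 37.24022.

37.240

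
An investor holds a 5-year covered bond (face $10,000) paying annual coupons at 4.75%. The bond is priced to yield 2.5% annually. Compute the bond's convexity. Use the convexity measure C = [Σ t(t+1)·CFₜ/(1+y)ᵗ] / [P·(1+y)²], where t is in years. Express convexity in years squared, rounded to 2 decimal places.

With y = 0.025:
  t   CF        PV=CF/(1+0.025)^t    t·PV        t(t+1)·PV
  1       475.00       463.4146       463.4146         926.8293
  2       475.00       452.1118       904.2237       2,712.6710
  3       475.00       441.0847     1,323.2542       5,293.0166
  4       475.00       430.3266     1,721.3062       8,606.5311
  5    10,475.00     9,258.3737    46,291.8683     277,751.2099
  Σ                 11,045.3114    50,704.0670     295,290.2579
P = 11,045.3114.
Convexity = Σ t(t+1)·PV / [P·(1+y)²] = 295,290.2579 / (11,045.3114 × 1.050625) = 25.44623.

25.45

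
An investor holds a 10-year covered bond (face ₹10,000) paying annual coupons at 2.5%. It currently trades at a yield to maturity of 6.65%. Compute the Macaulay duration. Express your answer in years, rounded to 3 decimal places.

8.725 years

Periodic yield y = 0.0665. Discount each cash flow and weight by its year:
  t   CF        PV=CF/(1+0.0665)^t    t·PV
  1       250.00       234.4116       234.4116
  2       250.00       219.7952       439.5905
  3       250.00       206.0902       618.2707
  4       250.00       193.2398       772.9592
  5       250.00       181.1906       905.9531
  6       250.00       169.8928     1,019.3565
  7       250.00       159.2993     1,115.0954
  8       250.00       149.3665     1,194.9318
  9       250.00       140.0530     1,260.4766
  10   10,250.00     5,384.1267    53,841.2665
  Σ                  7,037.4657    61,402.3120
Price P = Σ PV = 7,037.4657.
Macaulay duration = Σ(t·PV) / P = 61,402.3120 / 7,037.4657 = 8.72506 years.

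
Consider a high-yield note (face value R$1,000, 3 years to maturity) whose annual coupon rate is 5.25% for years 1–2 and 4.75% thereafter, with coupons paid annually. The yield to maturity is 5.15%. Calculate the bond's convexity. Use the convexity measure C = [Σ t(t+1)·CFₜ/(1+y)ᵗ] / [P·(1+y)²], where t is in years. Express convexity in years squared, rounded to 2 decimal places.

10.14

With y = 0.0515:
  t   CF        PV=CF/(1+0.0515)^t    t·PV        t(t+1)·PV
  1        52.50        49.9287        49.9287          99.8573
  2        52.50        47.4833        94.9666         284.8997
  3     1,047.50       901.0029     2,703.0088      10,812.0351
  Σ                    998.4149     2,847.9040      11,196.7921
P = 998.4149.
Convexity = Σ t(t+1)·PV / [P·(1+y)²] = 11,196.7921 / (998.4149 × 1.105652) = 10.14294.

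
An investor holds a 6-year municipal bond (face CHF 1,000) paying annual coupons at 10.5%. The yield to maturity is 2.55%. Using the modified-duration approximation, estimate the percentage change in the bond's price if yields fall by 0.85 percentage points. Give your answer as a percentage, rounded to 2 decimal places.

+4.12%

Periodic yield y = 0.0255. Modified duration first:
  t   CF        PV=CF/(1+0.0255)^t    t·PV
  1       105.00       102.3891       102.3891
  2       105.00        99.8431       199.6862
  3       105.00        97.3604       292.0812
  4       105.00        94.9394       379.7577
  5       105.00        92.5787       462.8934
  6     1,105.00       950.0540     5,700.3240
  Σ                  1,437.1647     7,137.1315
P = 1,437.1647; D_Mac = 4.96612 yrs; D_mod = 4.96612/(1+0.0255) = 4.84263 yrs.
ΔP/P ≈ -D_mod · Δy = -4.84263 × (-0.0085) = +0.041162 = +4.1162%.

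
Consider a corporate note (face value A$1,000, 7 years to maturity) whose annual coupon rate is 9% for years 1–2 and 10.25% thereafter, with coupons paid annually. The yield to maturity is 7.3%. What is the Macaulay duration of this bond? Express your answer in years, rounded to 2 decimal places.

Periodic yield y = 0.073. Discount each cash flow and weight by its year:
  t   CF        PV=CF/(1+0.073)^t    t·PV
  1        90.00        83.8770        83.8770
  2        90.00        78.1705       156.3411
  3       102.50        82.9707       248.9121
  4       102.50        77.3259       309.3036
  5       102.50        72.0651       360.3257
  6       102.50        67.1623       402.9738
  7     1,102.50       673.2565     4,712.7954
  Σ                  1,134.8280     6,274.5286
Price P = Σ PV = 1,134.8280.
Macaulay duration = Σ(t·PV) / P = 6,274.5286 / 1,134.8280 = 5.52906 years.

5.53 years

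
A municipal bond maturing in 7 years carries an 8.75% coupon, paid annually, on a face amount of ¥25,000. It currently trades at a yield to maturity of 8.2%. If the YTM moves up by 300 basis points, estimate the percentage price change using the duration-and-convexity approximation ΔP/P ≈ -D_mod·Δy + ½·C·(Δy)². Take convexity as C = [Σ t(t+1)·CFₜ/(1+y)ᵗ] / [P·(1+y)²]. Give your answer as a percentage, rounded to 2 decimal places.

-13.80%

With y = 0.082:
  t   CF        PV=CF/(1+0.082)^t    t·PV        t(t+1)·PV
  1     2,187.50     2,021.7190     2,021.7190       4,043.4381
  2     2,187.50     1,868.5019     3,737.0038      11,211.0113
  3     2,187.50     1,726.8964     5,180.6891      20,722.7566
  4     2,187.50     1,596.0225     6,384.0901      31,920.4507
  5     2,187.50     1,475.0670     7,375.3352      44,252.0111
  6     2,187.50     1,363.2782     8,179.6693      57,257.6853
  7    27,187.50    15,659.5201   109,616.6408     876,933.1262
  Σ                 25,711.0052   142,495.1474   1,046,340.4793
P = 25,711.0052; D_Mac = 5.54218 yrs; D_mod = 5.12217 yrs; C = 34.76158.
Duration effect: -5.12217 × (+0.03) = -0.153665
Convexity effect: 0.5 × 34.76158 × (0.03)² = +0.0156427
ΔP/P ≈ -0.153665 + 0.0156427 = -0.138022 = -13.8022%.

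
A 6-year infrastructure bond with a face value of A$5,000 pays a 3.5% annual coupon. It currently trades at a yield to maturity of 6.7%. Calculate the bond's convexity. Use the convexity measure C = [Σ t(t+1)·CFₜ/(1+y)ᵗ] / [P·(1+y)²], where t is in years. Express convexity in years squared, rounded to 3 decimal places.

With y = 0.067:
  t   CF        PV=CF/(1+0.067)^t    t·PV        t(t+1)·PV
  1       175.00       164.0112       164.0112         328.0225
  2       175.00       153.7125       307.4250         922.2751
  3       175.00       144.0605       432.1814       1,728.7255
  4       175.00       135.0145       540.0579       2,700.2897
  5       175.00       126.5365       632.6827       3,796.0962
  6     5,175.00     3,506.9037    21,041.4221     147,289.9545
  Σ                  4,230.2389    23,117.7804     156,765.3634
P = 4,230.2389.
Convexity = Σ t(t+1)·PV / [P·(1+y)²] = 156,765.3634 / (4,230.2389 × 1.138489) = 32.55040.

32.550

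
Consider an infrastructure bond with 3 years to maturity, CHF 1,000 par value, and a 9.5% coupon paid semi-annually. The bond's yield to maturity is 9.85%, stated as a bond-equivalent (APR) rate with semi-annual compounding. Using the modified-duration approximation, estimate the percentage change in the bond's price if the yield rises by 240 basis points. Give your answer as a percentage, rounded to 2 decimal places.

-6.13%

Periodic yield y = 0.04925. Modified duration first:
  t   CF        PV=CF/(1+0.04925)^t    t·PV
  1        47.50        45.2704        45.2704
  2        47.50        43.1455        86.2910
  3        47.50        41.1203       123.3610
  4        47.50        39.1902       156.7609
  5        47.50        37.3507       186.7535
  6     1,047.50       785.0190     4,710.1140
  Σ                    991.0962     5,308.5508
P = 991.0962; D_Mac = 5.35624 half-year periods = 2.67812 yrs; D_mod = 2.67812/(1+0.04925) = 2.55241 yrs.
ΔP/P ≈ -D_mod · Δy = -2.55241 × (+0.024) = -0.061258 = -6.1258%.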